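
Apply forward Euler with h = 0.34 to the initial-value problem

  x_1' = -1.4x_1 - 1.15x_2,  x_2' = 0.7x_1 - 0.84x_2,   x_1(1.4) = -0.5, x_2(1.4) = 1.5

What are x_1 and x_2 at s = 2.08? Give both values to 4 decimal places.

-0.8171, 0.4786

Euler on (x_1,x_2): x_1_{n+1} = x_1_n + h·x_1', x_2_{n+1} = x_2_n + h·x_2'.
1.400000: (-0.500000, 1.500000); f=(-1.025000, -1.610000) → (-0.848500, 0.952600)
1.740000: (-0.848500, 0.952600); f=(0.092410, -1.394134) → (-0.817081, 0.478594)
(x_1(2.08), x_2(2.08)) ≈ (-0.8171, 0.4786)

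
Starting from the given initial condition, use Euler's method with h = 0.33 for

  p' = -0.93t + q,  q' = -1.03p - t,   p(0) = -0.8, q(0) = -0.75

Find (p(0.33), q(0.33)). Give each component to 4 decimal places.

Euler on (p,q): p_{n+1} = p_n + h·p', q_{n+1} = q_n + h·q'.
0.000000: (-0.800000, -0.750000); f=(-0.750000, 0.824000) → (-1.047500, -0.478080)
(p(0.33), q(0.33)) ≈ (-1.0475, -0.4781)

-1.0475, -0.4781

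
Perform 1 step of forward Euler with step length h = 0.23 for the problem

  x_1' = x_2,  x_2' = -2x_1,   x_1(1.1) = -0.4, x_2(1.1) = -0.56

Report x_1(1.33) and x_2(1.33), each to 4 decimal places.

-0.5288, -0.3760

Euler on (x_1,x_2): x_1_{n+1} = x_1_n + h·x_1', x_2_{n+1} = x_2_n + h·x_2'.
1.100000: (-0.400000, -0.560000); f=(-0.560000, 0.800000) → (-0.528800, -0.376000)
(x_1(1.33), x_2(1.33)) ≈ (-0.5288, -0.3760)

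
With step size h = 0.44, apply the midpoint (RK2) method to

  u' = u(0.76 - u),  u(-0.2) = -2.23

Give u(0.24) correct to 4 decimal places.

Midpoint: k1 = f(t_n, u_n); k2 = f(t_n + h/2, u_n + (h/2)·k1); u_{n+1} = u_n + h·k2.
t=-0.200000, u=-2.230000:
  k1 = f(-0.200000, -2.230000) = -6.667700
  k2 = f(0.020000, -3.696894) = -16.476665
  u ← -2.230000 + 0.44·(-16.476665) = -9.479732
u(0.24) ≈ -9.4797

-9.4797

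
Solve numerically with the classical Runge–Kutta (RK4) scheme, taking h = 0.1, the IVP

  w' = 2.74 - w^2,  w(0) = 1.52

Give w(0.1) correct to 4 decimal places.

RK4: k1 = f(x_n, w_n); k2 = f(x_n + h/2, w_n + (h/2)·k1); k3 = f(x_n + h/2, w_n + (h/2)·k2); k4 = f(x_n + h, w_n + h·k3); w_{n+1} = w_n + (h/6)·(k1 + 2k2 + 2k3 + k4).
x=0.000000, w=1.520000:
  k1 = f(0.000000, 1.520000) = 0.429600
  k2 = f(0.050000, 1.541480) = 0.363839
  k3 = f(0.050000, 1.538192) = 0.373965
  k4 = f(0.100000, 1.557397) = 0.314516
  w ← 1.520000 + (0.1/6)·(k1 + 2k2 + 2k3 + k4) = 1.556995
w(0.1) ≈ 1.5570

1.5570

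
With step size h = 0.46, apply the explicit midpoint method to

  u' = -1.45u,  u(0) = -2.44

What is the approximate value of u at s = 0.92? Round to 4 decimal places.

Midpoint: k1 = f(s_n, u_n); k2 = f(s_n + h/2, u_n + (h/2)·k1); u_{n+1} = u_n + h·k2.
s=0.000000, u=-2.440000:
  k1 = f(0.000000, -2.440000) = 3.538000
  k2 = f(0.230000, -1.626260) = 2.358077
  u ← -2.440000 + 0.46·2.358077 = -1.355285
s=0.460000, u=-1.355285:
  k1 = f(0.460000, -1.355285) = 1.965163
  k2 = f(0.690000, -0.903297) = 1.309781
  u ← -1.355285 + 0.46·1.309781 = -0.752785
u(0.92) ≈ -0.7528

-0.7528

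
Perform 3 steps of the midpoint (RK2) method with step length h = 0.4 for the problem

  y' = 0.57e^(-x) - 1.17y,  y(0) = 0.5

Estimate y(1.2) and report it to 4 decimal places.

0.3041

Midpoint: k1 = f(x_n, y_n); k2 = f(x_n + h/2, y_n + (h/2)·k1); y_{n+1} = y_n + h·k2.
x=0.000000, y=0.500000:
  k1 = f(0.000000, 0.500000) = -0.015000
  k2 = f(0.200000, 0.497000) = -0.114813
  y ← 0.500000 + 0.4·(-0.114813) = 0.454075
x=0.400000, y=0.454075:
  k1 = f(0.400000, 0.454075) = -0.149185
  k2 = f(0.600000, 0.424238) = -0.183535
  y ← 0.454075 + 0.4·(-0.183535) = 0.380660
x=0.800000, y=0.380660:
  k1 = f(0.800000, 0.380660) = -0.189255
  k2 = f(1.000000, 0.342809) = -0.191396
  y ← 0.380660 + 0.4·(-0.191396) = 0.304102
y(1.2) ≈ 0.3041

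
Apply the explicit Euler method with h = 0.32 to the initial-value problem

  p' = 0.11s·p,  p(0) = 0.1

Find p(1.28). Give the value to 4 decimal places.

Euler: p_{n+1} = p_n + h·f(s_n, p_n).
s=0.000000, p=0.100000: f=0.000000 → p ← 0.100000 + 0.32·0.000000 = 0.100000
s=0.320000, p=0.100000: f=0.003520 → p ← 0.100000 + 0.32·0.003520 = 0.101126
s=0.640000, p=0.101126: f=0.007119 → p ← 0.101126 + 0.32·0.007119 = 0.103405
s=0.960000, p=0.103405: f=0.010920 → p ← 0.103405 + 0.32·0.010920 = 0.106899
p(1.28) ≈ 0.1069

0.1069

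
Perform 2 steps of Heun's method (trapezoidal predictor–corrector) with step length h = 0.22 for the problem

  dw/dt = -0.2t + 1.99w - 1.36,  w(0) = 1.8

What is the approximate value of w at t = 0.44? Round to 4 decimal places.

3.2856

Heun: k1 = f(t_n, w_n); k2 = f(t_n + h, w_n + h·k1); w_{n+1} = w_n + (h/2)·(k1 + k2).
t=0.000000, w=1.800000:
  k1 = f(0.000000, 1.800000) = 2.222000
  k2 = f(0.220000, 2.288840) = 3.150792
  w ← 1.800000 + (0.22/2)·(2.222000 + 3.150792) = 2.391007
t=0.220000, w=2.391007:
  k1 = f(0.220000, 2.391007) = 3.354104
  k2 = f(0.440000, 3.128910) = 4.778531
  w ← 2.391007 + (0.22/2)·(3.354104 + 4.778531) = 3.285597
w(0.44) ≈ 3.2856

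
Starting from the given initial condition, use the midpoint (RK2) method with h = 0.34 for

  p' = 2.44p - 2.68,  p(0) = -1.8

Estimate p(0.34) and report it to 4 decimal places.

Midpoint: k1 = f(t_n, p_n); k2 = f(t_n + h/2, p_n + (h/2)·k1); p_{n+1} = p_n + h·k2.
t=0.000000, p=-1.800000:
  k1 = f(0.000000, -1.800000) = -7.072000
  k2 = f(0.170000, -3.002240) = -10.005466
  p ← -1.800000 + 0.34·(-10.005466) = -5.201858
p(0.34) ≈ -5.2019

-5.2019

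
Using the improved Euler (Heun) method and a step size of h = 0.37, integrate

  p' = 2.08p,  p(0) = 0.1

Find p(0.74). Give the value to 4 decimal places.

0.4267

Heun: k1 = f(x_n, p_n); k2 = f(x_n + h, p_n + h·k1); p_{n+1} = p_n + (h/2)·(k1 + k2).
x=0.000000, p=0.100000:
  k1 = f(0.000000, 0.100000) = 0.208000
  k2 = f(0.370000, 0.176960) = 0.368077
  p ← 0.100000 + (0.37/2)·(0.208000 + 0.368077) = 0.206574
x=0.370000, p=0.206574:
  k1 = f(0.370000, 0.206574) = 0.429674
  k2 = f(0.740000, 0.365554) = 0.760352
  p ← 0.206574 + (0.37/2)·(0.429674 + 0.760352) = 0.426729
p(0.74) ≈ 0.4267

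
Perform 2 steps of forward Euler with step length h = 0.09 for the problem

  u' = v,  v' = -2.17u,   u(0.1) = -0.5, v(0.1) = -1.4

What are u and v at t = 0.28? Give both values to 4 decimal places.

-0.7432, -1.1801

Euler on (u,v): u_{n+1} = u_n + h·u', v_{n+1} = v_n + h·v'.
0.100000: (-0.500000, -1.400000); f=(-1.400000, 1.085000) → (-0.626000, -1.302350)
0.190000: (-0.626000, -1.302350); f=(-1.302350, 1.358420) → (-0.743212, -1.180092)
(u(0.28), v(0.28)) ≈ (-0.7432, -1.1801)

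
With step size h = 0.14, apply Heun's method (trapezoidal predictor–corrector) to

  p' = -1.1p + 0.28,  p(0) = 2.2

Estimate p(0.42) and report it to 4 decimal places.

Heun: k1 = f(x_n, p_n); k2 = f(x_n + h, p_n + h·k1); p_{n+1} = p_n + (h/2)·(k1 + k2).
x=0.000000, p=2.200000:
  k1 = f(0.000000, 2.200000) = -2.140000
  k2 = f(0.140000, 1.900400) = -1.810440
  p ← 2.200000 + (0.14/2)·(-2.140000 + (-1.810440)) = 1.923469
x=0.140000, p=1.923469:
  k1 = f(0.140000, 1.923469) = -1.835816
  k2 = f(0.280000, 1.666455) = -1.553100
  p ← 1.923469 + (0.14/2)·(-1.835816 + (-1.553100)) = 1.686245
x=0.280000, p=1.686245:
  k1 = f(0.280000, 1.686245) = -1.574870
  k2 = f(0.420000, 1.465763) = -1.332340
  p ← 1.686245 + (0.14/2)·(-1.574870 + (-1.332340)) = 1.482740
p(0.42) ≈ 1.4827

1.4827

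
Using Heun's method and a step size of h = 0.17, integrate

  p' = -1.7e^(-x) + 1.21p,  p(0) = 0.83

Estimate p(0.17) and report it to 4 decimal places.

0.7222

Heun: k1 = f(x_n, p_n); k2 = f(x_n + h, p_n + h·k1); p_{n+1} = p_n + (h/2)·(k1 + k2).
x=0.000000, p=0.830000:
  k1 = f(0.000000, 0.830000) = -0.695700
  k2 = f(0.170000, 0.711731) = -0.573036
  p ← 0.830000 + (0.17/2)·(-0.695700 + (-0.573036)) = 0.722157
p(0.17) ≈ 0.7222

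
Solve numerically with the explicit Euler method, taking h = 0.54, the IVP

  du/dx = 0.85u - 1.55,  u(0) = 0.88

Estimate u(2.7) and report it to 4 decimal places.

Euler: u_{n+1} = u_n + h·f(x_n, u_n).
x=0.000000, u=0.880000: f=-0.802000 → u ← 0.880000 + 0.54·(-0.802000) = 0.446920
x=0.540000, u=0.446920: f=-1.170118 → u ← 0.446920 + 0.54·(-1.170118) = -0.184944
x=1.080000, u=-0.184944: f=-1.707202 → u ← -0.184944 + 0.54·(-1.707202) = -1.106833
x=1.620000, u=-1.106833: f=-2.490808 → u ← -1.106833 + 0.54·(-2.490808) = -2.451869
x=2.160000, u=-2.451869: f=-3.634089 → u ← -2.451869 + 0.54·(-3.634089) = -4.414277
u(2.7) ≈ -4.4143

-4.4143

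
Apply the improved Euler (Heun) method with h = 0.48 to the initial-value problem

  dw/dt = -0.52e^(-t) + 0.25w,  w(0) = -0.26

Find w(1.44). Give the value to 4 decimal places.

Heun: k1 = f(t_n, w_n); k2 = f(t_n + h, w_n + h·k1); w_{n+1} = w_n + (h/2)·(k1 + k2).
t=0.000000, w=-0.260000:
  k1 = f(0.000000, -0.260000) = -0.585000
  k2 = f(0.480000, -0.540800) = -0.456967
  w ← -0.260000 + (0.48/2)·(-0.585000 + (-0.456967)) = -0.510072
t=0.480000, w=-0.510072:
  k1 = f(0.480000, -0.510072) = -0.449285
  k2 = f(0.960000, -0.725729) = -0.380537
  w ← -0.510072 + (0.48/2)·(-0.449285 + (-0.380537)) = -0.709229
t=0.960000, w=-0.709229:
  k1 = f(0.960000, -0.709229) = -0.376412
  k2 = f(1.440000, -0.889907) = -0.345679
  w ← -0.709229 + (0.48/2)·(-0.376412 + (-0.345679)) = -0.882531
w(1.44) ≈ -0.8825

-0.8825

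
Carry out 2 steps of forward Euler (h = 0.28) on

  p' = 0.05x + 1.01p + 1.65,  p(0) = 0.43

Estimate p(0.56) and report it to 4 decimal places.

1.7662

Euler: p_{n+1} = p_n + h·f(x_n, p_n).
x=0.000000, p=0.430000: f=2.084300 → p ← 0.430000 + 0.28·2.084300 = 1.013604
x=0.280000, p=1.013604: f=2.687740 → p ← 1.013604 + 0.28·2.687740 = 1.766171
p(0.56) ≈ 1.7662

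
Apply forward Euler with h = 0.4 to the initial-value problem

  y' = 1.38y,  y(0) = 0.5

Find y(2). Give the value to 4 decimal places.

4.5022

Euler: y_{n+1} = y_n + h·f(x_n, y_n).
x=0.000000, y=0.500000: f=0.690000 → y ← 0.500000 + 0.4·0.690000 = 0.776000
x=0.400000, y=0.776000: f=1.070880 → y ← 0.776000 + 0.4·1.070880 = 1.204352
x=0.800000, y=1.204352: f=1.662006 → y ← 1.204352 + 0.4·1.662006 = 1.869154
x=1.200000, y=1.869154: f=2.579433 → y ← 1.869154 + 0.4·2.579433 = 2.900927
x=1.600000, y=2.900927: f=4.003280 → y ← 2.900927 + 0.4·4.003280 = 4.502239
y(2) ≈ 4.5022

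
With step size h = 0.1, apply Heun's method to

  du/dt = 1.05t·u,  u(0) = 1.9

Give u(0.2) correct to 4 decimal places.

Heun: k1 = f(t_n, u_n); k2 = f(t_n + h, u_n + h·k1); u_{n+1} = u_n + (h/2)·(k1 + k2).
t=0.000000, u=1.900000:
  k1 = f(0.000000, 1.900000) = 0.000000
  k2 = f(0.100000, 1.900000) = 0.199500
  u ← 1.900000 + (0.1/2)·(0.000000 + 0.199500) = 1.909975
t=0.100000, u=1.909975:
  k1 = f(0.100000, 1.909975) = 0.200547
  k2 = f(0.200000, 1.930030) = 0.405306
  u ← 1.909975 + (0.1/2)·(0.200547 + 0.405306) = 1.940268
u(0.2) ≈ 1.9403

1.9403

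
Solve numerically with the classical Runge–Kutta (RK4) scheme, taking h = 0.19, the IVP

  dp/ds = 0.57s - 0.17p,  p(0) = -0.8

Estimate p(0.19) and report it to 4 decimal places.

-0.7644

RK4: k1 = f(s_n, p_n); k2 = f(s_n + h/2, p_n + (h/2)·k1); k3 = f(s_n + h/2, p_n + (h/2)·k2); k4 = f(s_n + h, p_n + h·k3); p_{n+1} = p_n + (h/6)·(k1 + 2k2 + 2k3 + k4).
s=0.000000, p=-0.800000:
  k1 = f(0.000000, -0.800000) = 0.136000
  k2 = f(0.095000, -0.787080) = 0.187954
  k3 = f(0.095000, -0.782144) = 0.187115
  k4 = f(0.190000, -0.764448) = 0.238256
  p ← -0.800000 + (0.19/6)·(k1 + 2k2 + 2k3 + k4) = -0.764394
p(0.19) ≈ -0.7644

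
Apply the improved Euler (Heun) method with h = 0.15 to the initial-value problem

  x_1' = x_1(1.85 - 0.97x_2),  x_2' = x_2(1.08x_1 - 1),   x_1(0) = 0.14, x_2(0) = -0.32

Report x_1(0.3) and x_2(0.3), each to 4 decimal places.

0.2625, -0.2525

Heun on (x_1,x_2): k1 = f(t_n, state_n); k2 = f(t_n + h, state_n + h·k1); state_{n+1} = state_n + (h/2)·(k1 + k2).
0.000000: (0.140000, -0.320000)
  k1 = (0.302456, 0.271616)
  predictor → (0.185368, -0.279258)
  k2 = (0.393144, 0.223351)
  → (0.192170, -0.282877)
0.150000: (0.192170, -0.282877)
  k1 = (0.408244, 0.224168)
  predictor → (0.253407, -0.249252)
  k2 = (0.530070, 0.181037)
  → (0.262544, -0.252487)
(x_1(0.3), x_2(0.3)) ≈ (0.2625, -0.2525)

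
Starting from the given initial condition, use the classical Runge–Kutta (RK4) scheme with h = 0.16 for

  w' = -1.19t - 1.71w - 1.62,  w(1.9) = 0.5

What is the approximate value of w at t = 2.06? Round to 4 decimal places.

-0.1768

RK4: k1 = f(t_n, w_n); k2 = f(t_n + h/2, w_n + (h/2)·k1); k3 = f(t_n + h/2, w_n + (h/2)·k2); k4 = f(t_n + h, w_n + h·k3); w_{n+1} = w_n + (h/6)·(k1 + 2k2 + 2k3 + k4).
t=1.900000, w=0.500000:
  k1 = f(1.900000, 0.500000) = -4.736000
  k2 = f(1.980000, 0.121120) = -4.183315
  k3 = f(1.980000, 0.165335) = -4.258922
  k4 = f(2.060000, -0.181428) = -3.761159
  w ← 0.500000 + (0.16/6)·(k1 + 2k2 + 2k3 + k4) = -0.176844
w(2.06) ≈ -0.1768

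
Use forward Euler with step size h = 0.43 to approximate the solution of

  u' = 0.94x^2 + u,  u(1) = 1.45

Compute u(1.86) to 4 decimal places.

4.3697

Euler: u_{n+1} = u_n + h·f(x_n, u_n).
x=1.000000, u=1.450000: f=2.390000 → u ← 1.450000 + 0.43·2.390000 = 2.477700
x=1.430000, u=2.477700: f=4.399906 → u ← 2.477700 + 0.43·4.399906 = 4.369660
u(1.86) ≈ 4.3697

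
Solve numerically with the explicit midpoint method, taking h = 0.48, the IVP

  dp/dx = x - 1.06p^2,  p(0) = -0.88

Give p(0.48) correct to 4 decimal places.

Midpoint: k1 = f(x_n, p_n); k2 = f(x_n + h/2, p_n + (h/2)·k1); p_{n+1} = p_n + h·k2.
x=0.000000, p=-0.880000:
  k1 = f(0.000000, -0.880000) = -0.820864
  k2 = f(0.240000, -1.077007) = -0.989542
  p ← -0.880000 + 0.48·(-0.989542) = -1.354980
p(0.48) ≈ -1.3550

-1.3550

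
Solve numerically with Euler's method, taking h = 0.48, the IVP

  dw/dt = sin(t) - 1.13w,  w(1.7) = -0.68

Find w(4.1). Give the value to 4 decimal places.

-0.1291

Euler: w_{n+1} = w_n + h·f(t_n, w_n).
t=1.700000, w=-0.680000: f=1.760065 → w ← -0.680000 + 0.48·1.760065 = 0.164831
t=2.180000, w=0.164831: f=0.633845 → w ← 0.164831 + 0.48·0.633845 = 0.469077
t=2.660000, w=0.469077: f=-0.066865 → w ← 0.469077 + 0.48·(-0.066865) = 0.436981
t=3.140000, w=0.436981: f=-0.492196 → w ← 0.436981 + 0.48·(-0.492196) = 0.200727
t=3.620000, w=0.200727: f=-0.687188 → w ← 0.200727 + 0.48·(-0.687188) = -0.129123
w(4.1) ≈ -0.1291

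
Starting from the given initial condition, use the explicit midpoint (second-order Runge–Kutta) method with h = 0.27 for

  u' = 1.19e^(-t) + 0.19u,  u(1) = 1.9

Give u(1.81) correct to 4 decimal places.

Midpoint: k1 = f(t_n, u_n); k2 = f(t_n + h/2, u_n + (h/2)·k1); u_{n+1} = u_n + h·k2.
t=1.000000, u=1.900000:
  k1 = f(1.000000, 1.900000) = 0.798777
  k2 = f(1.135000, 2.007835) = 0.763981
  u ← 1.900000 + 0.27·0.763981 = 2.106275
t=1.270000, u=2.106275:
  k1 = f(1.270000, 2.106275) = 0.734382
  k2 = f(1.405000, 2.205416) = 0.711016
  u ← 2.106275 + 0.27·0.711016 = 2.298249
t=1.540000, u=2.298249:
  k1 = f(1.540000, 2.298249) = 0.691781
  k2 = f(1.675000, 2.391640) = 0.677308
  u ← 2.298249 + 0.27·0.677308 = 2.481122
u(1.81) ≈ 2.4811

2.4811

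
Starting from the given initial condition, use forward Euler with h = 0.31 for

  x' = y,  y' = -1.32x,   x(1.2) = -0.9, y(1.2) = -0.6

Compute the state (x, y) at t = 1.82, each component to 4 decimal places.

Euler on (x,y): x_{n+1} = x_n + h·x', y_{n+1} = y_n + h·y'.
1.200000: (-0.900000, -0.600000); f=(-0.600000, 1.188000) → (-1.086000, -0.231720)
1.510000: (-1.086000, -0.231720); f=(-0.231720, 1.433520) → (-1.157833, 0.212671)
(x(1.82), y(1.82)) ≈ (-1.1578, 0.2127)

-1.1578, 0.2127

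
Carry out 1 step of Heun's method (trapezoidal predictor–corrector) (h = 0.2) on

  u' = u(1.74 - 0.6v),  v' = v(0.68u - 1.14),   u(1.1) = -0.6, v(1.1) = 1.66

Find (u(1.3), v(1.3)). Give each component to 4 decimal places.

-0.7172, 1.2187

Heun on (u,v): k1 = f(t_n, state_n); k2 = f(t_n + h, state_n + h·k1); state_{n+1} = state_n + (h/2)·(k1 + k2).
1.100000: (-0.600000, 1.660000)
  k1 = (-0.446400, -2.569680)
  predictor → (-0.689280, 1.146064)
  k2 = (-0.725372, -1.843685)
  → (-0.717177, 1.218663)
(u(1.3), v(1.3)) ≈ (-0.7172, 1.2187)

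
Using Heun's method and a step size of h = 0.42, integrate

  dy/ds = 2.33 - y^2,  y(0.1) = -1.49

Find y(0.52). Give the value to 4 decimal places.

-1.4154

Heun: k1 = f(s_n, y_n); k2 = f(s_n + h, y_n + h·k1); y_{n+1} = y_n + (h/2)·(k1 + k2).
s=0.100000, y=-1.490000:
  k1 = f(0.100000, -1.490000) = 0.109900
  k2 = f(0.520000, -1.443842) = 0.245320
  y ← -1.490000 + (0.42/2)·(0.109900 + 0.245320) = -1.415404
y(0.52) ≈ -1.4154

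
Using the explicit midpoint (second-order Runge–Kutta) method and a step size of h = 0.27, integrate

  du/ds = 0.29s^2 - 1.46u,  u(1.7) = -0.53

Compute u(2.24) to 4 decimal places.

0.1892

Midpoint: k1 = f(s_n, u_n); k2 = f(s_n + h/2, u_n + (h/2)·k1); u_{n+1} = u_n + h·k2.
s=1.700000, u=-0.530000:
  k1 = f(1.700000, -0.530000) = 1.611900
  k2 = f(1.835000, -0.312393) = 1.432590
  u ← -0.530000 + 0.27·1.432590 = -0.143201
s=1.970000, u=-0.143201:
  k1 = f(1.970000, -0.143201) = 1.334534
  k2 = f(2.105000, 0.036961) = 1.231034
  u ← -0.143201 + 0.27·1.231034 = 0.189178
u(2.24) ≈ 0.1892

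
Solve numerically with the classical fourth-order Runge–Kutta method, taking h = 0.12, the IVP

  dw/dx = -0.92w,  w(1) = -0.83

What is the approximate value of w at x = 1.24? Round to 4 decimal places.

-0.6656

RK4: k1 = f(x_n, w_n); k2 = f(x_n + h/2, w_n + (h/2)·k1); k3 = f(x_n + h/2, w_n + (h/2)·k2); k4 = f(x_n + h, w_n + h·k3); w_{n+1} = w_n + (h/6)·(k1 + 2k2 + 2k3 + k4).
x=1.000000, w=-0.830000:
  k1 = f(1.000000, -0.830000) = 0.763600
  k2 = f(1.060000, -0.784184) = 0.721449
  k3 = f(1.060000, -0.786713) = 0.723776
  k4 = f(1.120000, -0.743147) = 0.683695
  w ← -0.830000 + (0.12/6)·(k1 + 2k2 + 2k3 + k4) = -0.743245
x=1.120000, w=-0.743245:
  k1 = f(1.120000, -0.743245) = 0.683785
  k2 = f(1.180000, -0.702218) = 0.646041
  k3 = f(1.180000, -0.704483) = 0.648124
  k4 = f(1.240000, -0.665470) = 0.612233
  w ← -0.743245 + (0.12/6)·(k1 + 2k2 + 2k3 + k4) = -0.665558
w(1.24) ≈ -0.6656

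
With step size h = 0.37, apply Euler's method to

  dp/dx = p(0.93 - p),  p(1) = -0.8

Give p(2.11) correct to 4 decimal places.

Euler: p_{n+1} = p_n + h·f(x_n, p_n).
x=1.000000, p=-0.800000: f=-1.384000 → p ← -0.800000 + 0.37·(-1.384000) = -1.312080
x=1.370000, p=-1.312080: f=-2.941788 → p ← -1.312080 + 0.37·(-2.941788) = -2.400542
x=1.740000, p=-2.400542: f=-7.995104 → p ← -2.400542 + 0.37·(-7.995104) = -5.358730
p(2.11) ≈ -5.3587

-5.3587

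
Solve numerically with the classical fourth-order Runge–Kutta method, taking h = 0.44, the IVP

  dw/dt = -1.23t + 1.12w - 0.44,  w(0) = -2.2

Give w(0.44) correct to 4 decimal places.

-3.9917

RK4: k1 = f(t_n, w_n); k2 = f(t_n + h/2, w_n + (h/2)·k1); k3 = f(t_n + h/2, w_n + (h/2)·k2); k4 = f(t_n + h, w_n + h·k3); w_{n+1} = w_n + (h/6)·(k1 + 2k2 + 2k3 + k4).
t=0.000000, w=-2.200000:
  k1 = f(0.000000, -2.200000) = -2.904000
  k2 = f(0.220000, -2.838880) = -3.890146
  k3 = f(0.220000, -3.055832) = -4.133132
  k4 = f(0.440000, -4.018578) = -5.482007
  w ← -2.200000 + (0.44/6)·(k1 + 2k2 + 2k3 + k4) = -3.991721
w(0.44) ≈ -3.9917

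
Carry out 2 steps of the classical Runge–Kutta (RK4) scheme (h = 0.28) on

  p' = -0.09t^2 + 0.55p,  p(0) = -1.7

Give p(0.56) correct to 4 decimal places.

-2.3189

RK4: k1 = f(t_n, p_n); k2 = f(t_n + h/2, p_n + (h/2)·k1); k3 = f(t_n + h/2, p_n + (h/2)·k2); k4 = f(t_n + h, p_n + h·k3); p_{n+1} = p_n + (h/6)·(k1 + 2k2 + 2k3 + k4).
t=0.000000, p=-1.700000:
  k1 = f(0.000000, -1.700000) = -0.935000
  k2 = f(0.140000, -1.830900) = -1.008759
  k3 = f(0.140000, -1.841226) = -1.014438
  k4 = f(0.280000, -1.984043) = -1.098280
  p ← -1.700000 + (0.28/6)·(k1 + 2k2 + 2k3 + k4) = -1.983718
t=0.280000, p=-1.983718:
  k1 = f(0.280000, -1.983718) = -1.098101
  k2 = f(0.420000, -2.137452) = -1.191475
  k3 = f(0.420000, -2.150525) = -1.198665
  k4 = f(0.560000, -2.319344) = -1.303863
  p ← -1.983718 + (0.28/6)·(k1 + 2k2 + 2k3 + k4) = -2.318889
p(0.56) ≈ -2.3189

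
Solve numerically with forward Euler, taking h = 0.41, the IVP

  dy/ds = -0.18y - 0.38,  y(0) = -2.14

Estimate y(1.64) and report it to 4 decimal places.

Euler: y_{n+1} = y_n + h·f(s_n, y_n).
s=0.000000, y=-2.140000: f=0.005200 → y ← -2.140000 + 0.41·0.005200 = -2.137868
s=0.410000, y=-2.137868: f=0.004816 → y ← -2.137868 + 0.41·0.004816 = -2.135893
s=0.820000, y=-2.135893: f=0.004461 → y ← -2.135893 + 0.41·0.004461 = -2.134064
s=1.230000, y=-2.134064: f=0.004132 → y ← -2.134064 + 0.41·0.004132 = -2.132370
y(1.64) ≈ -2.1324

-2.1324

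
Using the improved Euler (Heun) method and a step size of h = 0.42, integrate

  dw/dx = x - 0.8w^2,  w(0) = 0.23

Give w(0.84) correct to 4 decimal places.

Heun: k1 = f(x_n, w_n); k2 = f(x_n + h, w_n + h·k1); w_{n+1} = w_n + (h/2)·(k1 + k2).
x=0.000000, w=0.230000:
  k1 = f(0.000000, 0.230000) = -0.042320
  k2 = f(0.420000, 0.212226) = 0.383968
  w ← 0.230000 + (0.42/2)·(-0.042320 + 0.383968) = 0.301746
x=0.420000, w=0.301746:
  k1 = f(0.420000, 0.301746) = 0.347159
  k2 = f(0.840000, 0.447553) = 0.679757
  w ← 0.301746 + (0.42/2)·(0.347159 + 0.679757) = 0.517399
w(0.84) ≈ 0.5174

0.5174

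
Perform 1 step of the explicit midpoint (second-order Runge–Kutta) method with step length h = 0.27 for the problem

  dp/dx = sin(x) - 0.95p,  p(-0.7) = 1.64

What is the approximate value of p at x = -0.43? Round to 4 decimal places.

Midpoint: k1 = f(x_n, p_n); k2 = f(x_n + h/2, p_n + (h/2)·k1); p_{n+1} = p_n + h·k2.
x=-0.700000, p=1.640000:
  k1 = f(-0.700000, 1.640000) = -2.202218
  k2 = f(-0.565000, 1.342701) = -1.810981
  p ← 1.640000 + 0.27·(-1.810981) = 1.151035
p(-0.43) ≈ 1.1510

1.1510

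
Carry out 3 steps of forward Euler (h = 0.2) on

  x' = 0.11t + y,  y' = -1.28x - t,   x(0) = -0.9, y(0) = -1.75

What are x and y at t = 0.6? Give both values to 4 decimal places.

-1.7886, -0.9229

Euler on (x,y): x_{n+1} = x_n + h·x', y_{n+1} = y_n + h·y'.
0.000000: (-0.900000, -1.750000); f=(-1.750000, 1.152000) → (-1.250000, -1.519600)
0.200000: (-1.250000, -1.519600); f=(-1.497600, 1.400000) → (-1.549520, -1.239600)
0.400000: (-1.549520, -1.239600); f=(-1.195600, 1.583386) → (-1.788640, -0.922923)
(x(0.6), y(0.6)) ≈ (-1.7886, -0.9229)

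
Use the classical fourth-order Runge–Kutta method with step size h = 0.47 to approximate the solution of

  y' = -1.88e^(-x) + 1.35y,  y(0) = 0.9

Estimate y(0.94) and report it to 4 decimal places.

RK4: k1 = f(x_n, y_n); k2 = f(x_n + h/2, y_n + (h/2)·k1); k3 = f(x_n + h/2, y_n + (h/2)·k2); k4 = f(x_n + h, y_n + h·k3); y_{n+1} = y_n + (h/6)·(k1 + 2k2 + 2k3 + k4).
x=0.000000, y=0.900000:
  k1 = f(0.000000, 0.900000) = -0.665000
  k2 = f(0.235000, 0.743725) = -0.482244
  k3 = f(0.235000, 0.786673) = -0.424265
  k4 = f(0.470000, 0.700595) = -0.229201
  y ← 0.900000 + (0.47/6)·(k1 + 2k2 + 2k3 + k4) = 0.687934
x=0.470000, y=0.687934:
  k1 = f(0.470000, 0.687934) = -0.246293
  k2 = f(0.705000, 0.630056) = -0.078349
  k3 = f(0.705000, 0.669522) = -0.025069
  k4 = f(0.940000, 0.676152) = 0.178425
  y ← 0.687934 + (0.47/6)·(k1 + 2k2 + 2k3 + k4) = 0.666416
y(0.94) ≈ 0.6664

0.6664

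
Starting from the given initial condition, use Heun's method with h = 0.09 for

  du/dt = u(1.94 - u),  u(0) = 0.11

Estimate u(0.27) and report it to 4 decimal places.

Heun: k1 = f(t_n, u_n); k2 = f(t_n + h, u_n + h·k1); u_{n+1} = u_n + (h/2)·(k1 + k2).
t=0.000000, u=0.110000:
  k1 = f(0.000000, 0.110000) = 0.201300
  k2 = f(0.090000, 0.128117) = 0.232133
  u ← 0.110000 + (0.09/2)·(0.201300 + 0.232133) = 0.129504
t=0.090000, u=0.129504:
  k1 = f(0.090000, 0.129504) = 0.234467
  k2 = f(0.180000, 0.150607) = 0.269494
  u ← 0.129504 + (0.09/2)·(0.234467 + 0.269494) = 0.152183
t=0.180000, u=0.152183:
  k1 = f(0.180000, 0.152183) = 0.272075
  k2 = f(0.270000, 0.176670) = 0.311527
  u ← 0.152183 + (0.09/2)·(0.272075 + 0.311527) = 0.178445
u(0.27) ≈ 0.1784

0.1784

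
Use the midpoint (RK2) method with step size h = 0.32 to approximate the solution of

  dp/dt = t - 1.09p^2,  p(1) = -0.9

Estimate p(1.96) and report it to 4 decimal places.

Midpoint: k1 = f(t_n, p_n); k2 = f(t_n + h/2, p_n + (h/2)·k1); p_{n+1} = p_n + h·k2.
t=1.000000, p=-0.900000:
  k1 = f(1.000000, -0.900000) = 0.117100
  k2 = f(1.160000, -0.881264) = 0.313477
  p ← -0.900000 + 0.32·0.313477 = -0.799687
t=1.320000, p=-0.799687:
  k1 = f(1.320000, -0.799687) = 0.622945
  k2 = f(1.480000, -0.700016) = 0.945876
  p ← -0.799687 + 0.32·0.945876 = -0.497007
t=1.640000, p=-0.497007:
  k1 = f(1.640000, -0.497007) = 1.370753
  k2 = f(1.800000, -0.277687) = 1.715950
  p ← -0.497007 + 0.32·1.715950 = 0.052097
p(1.96) ≈ 0.0521

0.0521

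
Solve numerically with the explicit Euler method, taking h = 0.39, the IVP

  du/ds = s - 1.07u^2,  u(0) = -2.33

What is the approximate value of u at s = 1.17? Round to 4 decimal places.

Euler: u_{n+1} = u_n + h·f(s_n, u_n).
s=0.000000, u=-2.330000: f=-5.808923 → u ← -2.330000 + 0.39·(-5.808923) = -4.595480
s=0.390000, u=-4.595480: f=-22.206727 → u ← -4.595480 + 0.39·(-22.206727) = -13.256103
s=0.780000, u=-13.256103: f=-187.244976 → u ← -13.256103 + 0.39·(-187.244976) = -86.281644
u(1.17) ≈ -86.2816

-86.2816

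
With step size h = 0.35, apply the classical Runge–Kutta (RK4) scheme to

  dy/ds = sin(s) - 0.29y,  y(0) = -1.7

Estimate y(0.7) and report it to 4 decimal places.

-1.1679

RK4: k1 = f(s_n, y_n); k2 = f(s_n + h/2, y_n + (h/2)·k1); k3 = f(s_n + h/2, y_n + (h/2)·k2); k4 = f(s_n + h, y_n + h·k3); y_{n+1} = y_n + (h/6)·(k1 + 2k2 + 2k3 + k4).
s=0.000000, y=-1.700000:
  k1 = f(0.000000, -1.700000) = 0.493000
  k2 = f(0.175000, -1.613725) = 0.642088
  k3 = f(0.175000, -1.587635) = 0.634522
  k4 = f(0.350000, -1.477917) = 0.771494
  y ← -1.700000 + (0.35/6)·(k1 + 2k2 + 2k3 + k4) = -1.477300
s=0.350000, y=-1.477300:
  k1 = f(0.350000, -1.477300) = 0.771315
  k2 = f(0.525000, -1.342320) = 0.890486
  k3 = f(0.525000, -1.321465) = 0.884438
  k4 = f(0.700000, -1.167747) = 0.982864
  y ← -1.477300 + (0.35/6)·(k1 + 2k2 + 2k3 + k4) = -1.167898
y(0.7) ≈ -1.1679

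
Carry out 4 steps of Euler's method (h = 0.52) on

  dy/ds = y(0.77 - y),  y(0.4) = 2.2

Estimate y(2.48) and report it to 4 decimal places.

0.7061

Euler: y_{n+1} = y_n + h·f(s_n, y_n).
s=0.400000, y=2.200000: f=-3.146000 → y ← 2.200000 + 0.52·(-3.146000) = 0.564080
s=0.920000, y=0.564080: f=0.116155 → y ← 0.564080 + 0.52·0.116155 = 0.624481
s=1.440000, y=0.624481: f=0.090874 → y ← 0.624481 + 0.52·0.090874 = 0.671735
s=1.960000, y=0.671735: f=0.066008 → y ← 0.671735 + 0.52·0.066008 = 0.706059
y(2.48) ≈ 0.7061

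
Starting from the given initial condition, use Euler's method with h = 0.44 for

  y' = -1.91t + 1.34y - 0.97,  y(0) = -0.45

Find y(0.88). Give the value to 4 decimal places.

-2.6121

Euler: y_{n+1} = y_n + h·f(t_n, y_n).
t=0.000000, y=-0.450000: f=-1.573000 → y ← -0.450000 + 0.44·(-1.573000) = -1.142120
t=0.440000, y=-1.142120: f=-3.340841 → y ← -1.142120 + 0.44·(-3.340841) = -2.612090
y(0.88) ≈ -2.6121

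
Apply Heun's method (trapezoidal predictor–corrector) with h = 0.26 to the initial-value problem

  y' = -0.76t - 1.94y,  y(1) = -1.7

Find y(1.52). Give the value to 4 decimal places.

-0.9793

Heun: k1 = f(t_n, y_n); k2 = f(t_n + h, y_n + h·k1); y_{n+1} = y_n + (h/2)·(k1 + k2).
t=1.000000, y=-1.700000:
  k1 = f(1.000000, -1.700000) = 2.538000
  k2 = f(1.260000, -1.040120) = 1.060233
  y ← -1.700000 + (0.26/2)·(2.538000 + 1.060233) = -1.232230
t=1.260000, y=-1.232230:
  k1 = f(1.260000, -1.232230) = 1.432926
  k2 = f(1.520000, -0.859669) = 0.512558
  y ← -1.232230 + (0.26/2)·(1.432926 + 0.512558) = -0.979317
y(1.52) ≈ -0.9793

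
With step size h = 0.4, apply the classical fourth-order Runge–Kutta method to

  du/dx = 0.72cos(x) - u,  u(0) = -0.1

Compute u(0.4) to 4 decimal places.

0.1633

RK4: k1 = f(x_n, u_n); k2 = f(x_n + h/2, u_n + (h/2)·k1); k3 = f(x_n + h/2, u_n + (h/2)·k2); k4 = f(x_n + h, u_n + h·k3); u_{n+1} = u_n + (h/6)·(k1 + 2k2 + 2k3 + k4).
x=0.000000, u=-0.100000:
  k1 = f(0.000000, -0.100000) = 0.820000
  k2 = f(0.200000, 0.064000) = 0.641648
  k3 = f(0.200000, 0.028330) = 0.677318
  k4 = f(0.400000, 0.170927) = 0.492237
  u ← -0.100000 + (0.4/6)·(k1 + 2k2 + 2k3 + k4) = 0.163345
u(0.4) ≈ 0.1633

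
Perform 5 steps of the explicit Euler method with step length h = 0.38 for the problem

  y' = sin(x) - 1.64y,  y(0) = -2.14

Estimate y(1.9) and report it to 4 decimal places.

0.5381

Euler: y_{n+1} = y_n + h·f(x_n, y_n).
x=0.000000, y=-2.140000: f=3.509600 → y ← -2.140000 + 0.38·3.509600 = -0.806352
x=0.380000, y=-0.806352: f=1.693338 → y ← -0.806352 + 0.38·1.693338 = -0.162884
x=0.760000, y=-0.162884: f=0.956051 → y ← -0.162884 + 0.38·0.956051 = 0.200416
x=1.140000, y=0.200416: f=0.579952 → y ← 0.200416 + 0.38·0.579952 = 0.420797
x=1.520000, y=0.420797: f=0.308603 → y ← 0.420797 + 0.38·0.308603 = 0.538066
y(1.9) ≈ 0.5381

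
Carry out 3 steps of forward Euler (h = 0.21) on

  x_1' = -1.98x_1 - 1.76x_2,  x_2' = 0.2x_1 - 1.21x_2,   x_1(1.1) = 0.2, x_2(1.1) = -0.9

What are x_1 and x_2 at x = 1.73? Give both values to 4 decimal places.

Euler on (x_1,x_2): x_1_{n+1} = x_1_n + h·x_1', x_2_{n+1} = x_2_n + h·x_2'.
1.100000: (0.200000, -0.900000); f=(1.188000, 1.129000) → (0.449480, -0.662910)
1.310000: (0.449480, -0.662910); f=(0.276751, 0.892017) → (0.507598, -0.475586)
1.520000: (0.507598, -0.475586); f=(-0.168011, 0.676979) → (0.472315, -0.333421)
(x_1(1.73), x_2(1.73)) ≈ (0.4723, -0.3334)

0.4723, -0.3334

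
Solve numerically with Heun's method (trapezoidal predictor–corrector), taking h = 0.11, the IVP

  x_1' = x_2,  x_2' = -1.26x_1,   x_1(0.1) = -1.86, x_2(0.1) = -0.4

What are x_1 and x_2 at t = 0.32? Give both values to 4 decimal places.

-1.8907, 0.1238

Heun on (x_1,x_2): k1 = f(t_n, state_n); k2 = f(t_n + h, state_n + h·k1); state_{n+1} = state_n + (h/2)·(k1 + k2).
0.100000: (-1.860000, -0.400000)
  k1 = (-0.400000, 2.343600)
  predictor → (-1.904000, -0.142204)
  k2 = (-0.142204, 2.399040)
  → (-1.889821, -0.139155)
0.210000: (-1.889821, -0.139155)
  k1 = (-0.139155, 2.381175)
  predictor → (-1.905128, 0.122774)
  k2 = (0.122774, 2.400462)
  → (-1.890722, 0.123835)
(x_1(0.32), x_2(0.32)) ≈ (-1.8907, 0.1238)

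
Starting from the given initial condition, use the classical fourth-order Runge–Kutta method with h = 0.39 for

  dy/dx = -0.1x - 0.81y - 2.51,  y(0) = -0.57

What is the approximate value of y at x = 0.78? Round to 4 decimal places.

-1.7792

RK4: k1 = f(x_n, y_n); k2 = f(x_n + h/2, y_n + (h/2)·k1); k3 = f(x_n + h/2, y_n + (h/2)·k2); k4 = f(x_n + h, y_n + h·k3); y_{n+1} = y_n + (h/6)·(k1 + 2k2 + 2k3 + k4).
x=0.000000, y=-0.570000:
  k1 = f(0.000000, -0.570000) = -2.048300
  k2 = f(0.195000, -0.969418) = -1.744271
  k3 = f(0.195000, -0.910133) = -1.792292
  k4 = f(0.390000, -1.268994) = -1.521115
  y ← -0.570000 + (0.39/6)·(k1 + 2k2 + 2k3 + k4) = -1.261765
x=0.390000, y=-1.261765:
  k1 = f(0.390000, -1.261765) = -1.526970
  k2 = f(0.585000, -1.559524) = -1.305285
  k3 = f(0.585000, -1.516296) = -1.340300
  k4 = f(0.780000, -1.784482) = -1.142569
  y ← -1.261765 + (0.39/6)·(k1 + 2k2 + 2k3 + k4) = -1.779211
y(0.78) ≈ -1.7792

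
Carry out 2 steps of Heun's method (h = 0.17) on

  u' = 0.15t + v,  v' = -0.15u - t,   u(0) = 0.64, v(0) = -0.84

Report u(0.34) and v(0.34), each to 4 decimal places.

Heun on (u,v): k1 = f(t_n, state_n); k2 = f(t_n + h, state_n + h·k1); state_{n+1} = state_n + (h/2)·(k1 + k2).
0.000000: (0.640000, -0.840000)
  k1 = (-0.840000, -0.096000)
  predictor → (0.497200, -0.856320)
  k2 = (-0.830820, -0.244580)
  → (0.497980, -0.868949)
0.170000: (0.497980, -0.868949)
  k1 = (-0.843449, -0.244697)
  predictor → (0.354594, -0.910548)
  k2 = (-0.859548, -0.393189)
  → (0.353226, -0.923170)
(u(0.34), v(0.34)) ≈ (0.3532, -0.9232)

0.3532, -0.9232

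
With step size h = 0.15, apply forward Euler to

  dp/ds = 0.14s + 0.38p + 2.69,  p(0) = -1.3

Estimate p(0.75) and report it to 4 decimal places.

0.5791

Euler: p_{n+1} = p_n + h·f(s_n, p_n).
s=0.000000, p=-1.300000: f=2.196000 → p ← -1.300000 + 0.15·2.196000 = -0.970600
s=0.150000, p=-0.970600: f=2.342172 → p ← -0.970600 + 0.15·2.342172 = -0.619274
s=0.300000, p=-0.619274: f=2.496676 → p ← -0.619274 + 0.15·2.496676 = -0.244773
s=0.450000, p=-0.244773: f=2.659986 → p ← -0.244773 + 0.15·2.659986 = 0.154225
s=0.600000, p=0.154225: f=2.832606 → p ← 0.154225 + 0.15·2.832606 = 0.579116
p(0.75) ≈ 0.5791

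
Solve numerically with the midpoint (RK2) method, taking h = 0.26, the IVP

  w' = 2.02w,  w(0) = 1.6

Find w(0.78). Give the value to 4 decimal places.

Midpoint: k1 = f(x_n, w_n); k2 = f(x_n + h/2, w_n + (h/2)·k1); w_{n+1} = w_n + h·k2.
x=0.000000, w=1.600000:
  k1 = f(0.000000, 1.600000) = 3.232000
  k2 = f(0.130000, 2.020160) = 4.080723
  w ← 1.600000 + 0.26·4.080723 = 2.660988
x=0.260000, w=2.660988:
  k1 = f(0.260000, 2.660988) = 5.375196
  k2 = f(0.390000, 3.359763) = 6.786722
  w ← 2.660988 + 0.26·6.786722 = 4.425536
x=0.520000, w=4.425536:
  k1 = f(0.520000, 4.425536) = 8.939582
  k2 = f(0.650000, 5.587682) = 11.287117
  w ← 4.425536 + 0.26·11.287117 = 7.360186
w(0.78) ≈ 7.3602

7.3602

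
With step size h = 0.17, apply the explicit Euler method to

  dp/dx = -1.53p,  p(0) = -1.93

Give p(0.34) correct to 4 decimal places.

-1.0566

Euler: p_{n+1} = p_n + h·f(x_n, p_n).
x=0.000000, p=-1.930000: f=2.952900 → p ← -1.930000 + 0.17·2.952900 = -1.428007
x=0.170000, p=-1.428007: f=2.184851 → p ← -1.428007 + 0.17·2.184851 = -1.056582
p(0.34) ≈ -1.0566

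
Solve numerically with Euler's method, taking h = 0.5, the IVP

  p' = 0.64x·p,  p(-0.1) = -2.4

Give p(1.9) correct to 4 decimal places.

-4.8874

Euler: p_{n+1} = p_n + h·f(x_n, p_n).
x=-0.100000, p=-2.400000: f=0.153600 → p ← -2.400000 + 0.5·0.153600 = -2.323200
x=0.400000, p=-2.323200: f=-0.594739 → p ← -2.323200 + 0.5·(-0.594739) = -2.620570
x=0.900000, p=-2.620570: f=-1.509448 → p ← -2.620570 + 0.5·(-1.509448) = -3.375294
x=1.400000, p=-3.375294: f=-3.024263 → p ← -3.375294 + 0.5·(-3.024263) = -4.887425
p(1.9) ≈ -4.8874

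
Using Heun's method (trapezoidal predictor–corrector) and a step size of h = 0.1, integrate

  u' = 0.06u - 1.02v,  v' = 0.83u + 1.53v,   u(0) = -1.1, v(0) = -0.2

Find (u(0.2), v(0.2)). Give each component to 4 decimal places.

Heun on (u,v): k1 = f(t_n, state_n); k2 = f(t_n + h, state_n + h·k1); state_{n+1} = state_n + (h/2)·(k1 + k2).
0.000000: (-1.100000, -0.200000)
  k1 = (0.138000, -1.219000)
  predictor → (-1.086200, -0.321900)
  k2 = (0.263166, -1.394053)
  → (-1.079942, -0.330653)
0.100000: (-1.079942, -0.330653)
  k1 = (0.272469, -1.402250)
  predictor → (-1.052695, -0.470878)
  k2 = (0.417134, -1.594179)
  → (-1.045462, -0.480474)
(u(0.2), v(0.2)) ≈ (-1.0455, -0.4805)

-1.0455, -0.4805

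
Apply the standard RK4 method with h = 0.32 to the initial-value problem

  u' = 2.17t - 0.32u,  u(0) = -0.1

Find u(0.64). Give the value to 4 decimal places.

0.3341

RK4: k1 = f(t_n, u_n); k2 = f(t_n + h/2, u_n + (h/2)·k1); k3 = f(t_n + h/2, u_n + (h/2)·k2); k4 = f(t_n + h, u_n + h·k3); u_{n+1} = u_n + (h/6)·(k1 + 2k2 + 2k3 + k4).
t=0.000000, u=-0.100000:
  k1 = f(0.000000, -0.100000) = 0.032000
  k2 = f(0.160000, -0.094880) = 0.377562
  k3 = f(0.160000, -0.039590) = 0.359869
  k4 = f(0.320000, 0.015158) = 0.689549
  u ← -0.100000 + (0.32/6)·(k1 + 2k2 + 2k3 + k4) = 0.017142
t=0.320000, u=0.017142:
  k1 = f(0.320000, 0.017142) = 0.688915
  k2 = f(0.480000, 0.127368) = 1.000842
  k3 = f(0.480000, 0.177277) = 0.984871
  k4 = f(0.640000, 0.332301) = 1.282464
  u ← 0.017142 + (0.32/6)·(k1 + 2k2 + 2k3 + k4) = 0.334092
u(0.64) ≈ 0.3341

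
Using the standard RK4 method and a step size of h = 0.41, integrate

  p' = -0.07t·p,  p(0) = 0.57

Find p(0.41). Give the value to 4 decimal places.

0.5667

RK4: k1 = f(t_n, p_n); k2 = f(t_n + h/2, p_n + (h/2)·k1); k3 = f(t_n + h/2, p_n + (h/2)·k2); k4 = f(t_n + h, p_n + h·k3); p_{n+1} = p_n + (h/6)·(k1 + 2k2 + 2k3 + k4).
t=0.000000, p=0.570000:
  k1 = f(0.000000, 0.570000) = 0.000000
  k2 = f(0.205000, 0.570000) = -0.008179
  k3 = f(0.205000, 0.568323) = -0.008155
  k4 = f(0.410000, 0.566656) = -0.016263
  p ← 0.570000 + (0.41/6)·(k1 + 2k2 + 2k3 + k4) = 0.566656
p(0.41) ≈ 0.5667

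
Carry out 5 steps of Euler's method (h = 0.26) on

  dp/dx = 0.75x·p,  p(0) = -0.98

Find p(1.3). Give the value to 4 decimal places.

Euler: p_{n+1} = p_n + h·f(x_n, p_n).
x=0.000000, p=-0.980000: f=0.000000 → p ← -0.980000 + 0.26·0.000000 = -0.980000
x=0.260000, p=-0.980000: f=-0.191100 → p ← -0.980000 + 0.26·(-0.191100) = -1.029686
x=0.520000, p=-1.029686: f=-0.401578 → p ← -1.029686 + 0.26·(-0.401578) = -1.134096
x=0.780000, p=-1.134096: f=-0.663446 → p ← -1.134096 + 0.26·(-0.663446) = -1.306592
x=1.040000, p=-1.306592: f=-1.019142 → p ← -1.306592 + 0.26·(-1.019142) = -1.571569
p(1.3) ≈ -1.5716

-1.5716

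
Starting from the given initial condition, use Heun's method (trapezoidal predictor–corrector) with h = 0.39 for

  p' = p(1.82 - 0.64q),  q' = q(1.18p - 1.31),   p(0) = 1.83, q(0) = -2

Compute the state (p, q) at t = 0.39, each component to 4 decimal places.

Heun on (p,q): k1 = f(t_n, state_n); k2 = f(t_n + h, state_n + h·k1); state_{n+1} = state_n + (h/2)·(k1 + k2).
0.000000: (1.830000, -2.000000)
  k1 = (5.673000, -1.698800)
  predictor → (4.042470, -2.662532)
  k2 = (14.245747, -9.212666)
  → (5.714156, -4.127736)
(p(0.39), q(0.39)) ≈ (5.7142, -4.1277)

5.7142, -4.1277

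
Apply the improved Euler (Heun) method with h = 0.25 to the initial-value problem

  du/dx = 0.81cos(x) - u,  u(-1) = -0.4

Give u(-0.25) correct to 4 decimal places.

0.1571

Heun: k1 = f(x_n, u_n); k2 = f(x_n + h, u_n + h·k1); u_{n+1} = u_n + (h/2)·(k1 + k2).
x=-1.000000, u=-0.400000:
  k1 = f(-1.000000, -0.400000) = 0.837645
  k2 = f(-0.750000, -0.190589) = 0.783257
  u ← -0.400000 + (0.25/2)·(0.837645 + 0.783257) = -0.197387
x=-0.750000, u=-0.197387:
  k1 = f(-0.750000, -0.197387) = 0.790055
  k2 = f(-0.500000, 0.000127) = 0.710715
  u ← -0.197387 + (0.25/2)·(0.790055 + 0.710715) = -0.009791
x=-0.500000, u=-0.009791:
  k1 = f(-0.500000, -0.009791) = 0.720633
  k2 = f(-0.250000, 0.170367) = 0.614452
  u ← -0.009791 + (0.25/2)·(0.720633 + 0.614452) = 0.157095
u(-0.25) ≈ 0.1571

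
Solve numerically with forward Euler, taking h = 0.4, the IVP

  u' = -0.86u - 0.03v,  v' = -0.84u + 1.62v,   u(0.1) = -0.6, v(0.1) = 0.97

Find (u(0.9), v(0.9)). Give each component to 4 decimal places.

-0.2874, 3.1028

Euler on (u,v): u_{n+1} = u_n + h·u', v_{n+1} = v_n + h·v'.
0.100000: (-0.600000, 0.970000); f=(0.486900, 2.075400) → (-0.405240, 1.800160)
0.500000: (-0.405240, 1.800160); f=(0.294502, 3.256661) → (-0.287439, 3.102824)
(u(0.9), v(0.9)) ≈ (-0.2874, 3.1028)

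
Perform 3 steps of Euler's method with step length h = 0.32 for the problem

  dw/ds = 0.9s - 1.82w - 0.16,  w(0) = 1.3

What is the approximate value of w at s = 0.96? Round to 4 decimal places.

0.2360

Euler: w_{n+1} = w_n + h·f(s_n, w_n).
s=0.000000, w=1.300000: f=-2.526000 → w ← 1.300000 + 0.32·(-2.526000) = 0.491680
s=0.320000, w=0.491680: f=-0.766858 → w ← 0.491680 + 0.32·(-0.766858) = 0.246286
s=0.640000, w=0.246286: f=-0.032240 → w ← 0.246286 + 0.32·(-0.032240) = 0.235969
w(0.96) ≈ 0.2360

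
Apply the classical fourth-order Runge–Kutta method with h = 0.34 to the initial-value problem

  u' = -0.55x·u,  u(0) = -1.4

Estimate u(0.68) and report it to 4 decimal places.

-1.2328

RK4: k1 = f(x_n, u_n); k2 = f(x_n + h/2, u_n + (h/2)·k1); k3 = f(x_n + h/2, u_n + (h/2)·k2); k4 = f(x_n + h, u_n + h·k3); u_{n+1} = u_n + (h/6)·(k1 + 2k2 + 2k3 + k4).
x=0.000000, u=-1.400000:
  k1 = f(0.000000, -1.400000) = 0.000000
  k2 = f(0.170000, -1.400000) = 0.130900
  k3 = f(0.170000, -1.377747) = 0.128819
  k4 = f(0.340000, -1.356201) = 0.253610
  u ← -1.400000 + (0.34/6)·(k1 + 2k2 + 2k3 + k4) = -1.356194
x=0.340000, u=-1.356194:
  k1 = f(0.340000, -1.356194) = 0.253608
  k2 = f(0.510000, -1.313081) = 0.368319
  k3 = f(0.510000, -1.293580) = 0.362849
  k4 = f(0.680000, -1.232825) = 0.461077
  u ← -1.356194 + (0.34/6)·(k1 + 2k2 + 2k3 + k4) = -1.232829
u(0.68) ≈ -1.2328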